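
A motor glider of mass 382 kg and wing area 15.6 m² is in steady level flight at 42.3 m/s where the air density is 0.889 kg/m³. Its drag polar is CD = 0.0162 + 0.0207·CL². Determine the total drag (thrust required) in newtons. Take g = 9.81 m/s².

D = 224 N

In steady level flight, lift balances weight: W = mg = 382 × 9.81 = 3747.4 N.
q = ½ρv² = ½ × 0.889 × 42.3² = 795.3 Pa.
CL = W/(q·S) = 3747.4 / (795.3 × 15.6) = 0.302.
CD = 0.0162 + 0.0207 × 0.302² = 0.01809.
D = q·S·CD = 795.3 × 15.6 × 0.01809 = 224.4 N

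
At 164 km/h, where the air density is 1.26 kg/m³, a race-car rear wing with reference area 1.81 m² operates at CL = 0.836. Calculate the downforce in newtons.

L = 1980 N

Convert speed: v = 164 km/h ÷ 3.6 = 45.56 m/s.
L = ½ρv²S·CL = ½ × 1.26 × 45.56² × 1.81 × 0.836 = 1980 N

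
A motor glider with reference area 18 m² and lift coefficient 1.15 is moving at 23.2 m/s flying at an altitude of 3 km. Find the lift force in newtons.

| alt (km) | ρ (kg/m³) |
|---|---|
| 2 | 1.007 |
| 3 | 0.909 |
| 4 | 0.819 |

At 3 km, from the table: ρ = 0.909 kg/m³.
Dynamic pressure q = ½ρv² = ½ × 0.909 × 23.2² = 244.6 Pa.
L = q·S·CL = 244.6 × 18 × 1.15 = 5060 N ≈ 5.06 kN

L = 5060 N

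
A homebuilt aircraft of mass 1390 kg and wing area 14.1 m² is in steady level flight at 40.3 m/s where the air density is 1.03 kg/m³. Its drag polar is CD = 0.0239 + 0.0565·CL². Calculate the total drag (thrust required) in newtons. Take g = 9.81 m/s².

D = 1170 N

In steady level flight, lift balances weight: W = mg = 1390 × 9.81 = 13636 N.
Dynamic pressure q = 0.5 × 1.03 × 40.3² = 836.4 Pa.
Required CL = L/(qS) = 13636/(836.4·14.1) = 1.156.
CD = 0.0239 + 0.0565 × 1.156² = 0.09943.
D = q·S·CD = 836.4 × 14.1 × 0.09943 = 1173 N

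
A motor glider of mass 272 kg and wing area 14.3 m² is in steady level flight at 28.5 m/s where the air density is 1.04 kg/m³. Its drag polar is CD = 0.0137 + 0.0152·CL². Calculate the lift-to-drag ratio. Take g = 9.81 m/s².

L/D = 26.5

Weight W = mg = 272 × 9.81 = 2668.3 N; in level flight L = W.
q = ½ρv² = ½ × 1.04 × 28.5² = 422.4 Pa.
Required CL = L/(qS) = 2668.3/(422.4·14.3) = 0.4418.
CD = 0.0137 + 0.0152 × 0.4418² = 0.01667.
L/D = CL/CD = 0.4418 / 0.01667 = 26.5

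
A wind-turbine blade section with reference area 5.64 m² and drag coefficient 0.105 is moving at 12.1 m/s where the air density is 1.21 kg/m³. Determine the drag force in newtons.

Dynamic pressure q = ½ρv² = ½ × 1.21 × 12.1² = 88.58 Pa.
D = q·S·CD = 88.58 × 5.64 × 0.105 = 52.5 N

D = 52.5 N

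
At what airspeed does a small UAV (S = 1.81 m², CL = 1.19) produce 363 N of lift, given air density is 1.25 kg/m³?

L = ½ρv²S·CL ⇒ v = √(2L/(ρ·S·CL))
v = √(2 × 363 / (1.25 × 1.81 × 1.19)) = √269.7 = 16.4 m/s

v = 16.4 m/s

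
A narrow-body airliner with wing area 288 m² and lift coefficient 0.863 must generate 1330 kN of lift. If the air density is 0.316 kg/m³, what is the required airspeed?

L = ½ρv²S·CL ⇒ v = √(2L/(ρ·S·CL))
v = √(2 × 1.33×10^6 / (0.316 × 288 × 0.863)) = √33870 = 184 m/s

v = 184 m/s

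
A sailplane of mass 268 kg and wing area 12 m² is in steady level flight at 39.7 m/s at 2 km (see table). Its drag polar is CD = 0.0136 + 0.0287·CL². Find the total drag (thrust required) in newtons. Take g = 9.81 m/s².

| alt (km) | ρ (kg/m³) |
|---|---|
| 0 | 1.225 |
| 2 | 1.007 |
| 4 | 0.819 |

D = 150 N

At 2 km, from the table: ρ = 1.007 kg/m³.
Level flight ⇒ L = W = m·g = 268 × 9.81 = 2629.1 N.
q = ½ρv² = ½ × 1.007 × 39.7² = 793.6 Pa.
CL = W/(q·S) = 2629.1 / (793.6 × 12) = 0.2761.
CD = 0.0136 + 0.0287 × 0.2761² = 0.01579.
D = q·S·CD = 793.6 × 12 × 0.01579 = 150.3 N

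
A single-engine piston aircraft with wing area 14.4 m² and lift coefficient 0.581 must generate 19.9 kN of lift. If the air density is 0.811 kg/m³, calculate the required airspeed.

L = ½ρv²S·CL ⇒ v = √(2L/(ρ·S·CL))
v = √(2 × 19900 / (0.811 × 14.4 × 0.581)) = √5866 = 76.6 m/s

v = 76.6 m/s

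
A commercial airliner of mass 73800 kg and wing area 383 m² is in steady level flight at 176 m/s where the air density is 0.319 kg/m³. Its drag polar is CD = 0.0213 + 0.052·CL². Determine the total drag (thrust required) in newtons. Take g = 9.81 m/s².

D = 54700 N

In steady level flight, lift balances weight: W = mg = 73800 × 9.81 = 7.2398×10^5 N.
q = ½ρv² = ½ × 0.319 × 176² = 4941 Pa.
Required CL = L/(qS) = 7.2398×10^5/(4941·383) = 0.3826.
CD = 0.0213 + 0.052 × 0.3826² = 0.02891.
D = q·S·CD = 4941 × 383 × 0.02891 = 54710 N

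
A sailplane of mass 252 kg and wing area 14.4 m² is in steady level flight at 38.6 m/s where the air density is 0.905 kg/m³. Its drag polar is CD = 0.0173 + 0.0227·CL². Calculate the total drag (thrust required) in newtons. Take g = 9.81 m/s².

Level flight ⇒ L = W = m·g = 252 × 9.81 = 2472.1 N.
q = ½ρv² = ½ × 0.905 × 38.6² = 674.2 Pa.
CL = W/(q·S) = 2472.1 / (674.2 × 14.4) = 0.2546.
CD = 0.0173 + 0.0227 × 0.2546² = 0.01877.
D = q·S·CD = 674.2 × 14.4 × 0.01877 = 182.2 N

D = 182 N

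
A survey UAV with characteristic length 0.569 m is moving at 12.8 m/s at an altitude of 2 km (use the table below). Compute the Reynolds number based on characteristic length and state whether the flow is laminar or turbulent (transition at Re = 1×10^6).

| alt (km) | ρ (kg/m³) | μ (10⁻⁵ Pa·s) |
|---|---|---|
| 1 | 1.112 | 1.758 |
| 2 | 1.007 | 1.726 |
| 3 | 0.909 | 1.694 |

Re = 4.25×10^5 (laminar)

At 2 km, from the table: ρ = 1.007 kg/m³, μ = 1.726×10⁻⁵ Pa·s.
Re = ρ·v·c/μ = 1.007 × 12.8 × 0.569 / (1.726×10⁻⁵) = 4.25×10^5
Since 4.25×10^5 < 1×10^6, the flow is laminar.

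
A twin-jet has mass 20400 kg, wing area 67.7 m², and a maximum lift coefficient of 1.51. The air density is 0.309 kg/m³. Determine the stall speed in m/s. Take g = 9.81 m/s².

Weight W = mg = 20400 × 9.81 = 2.001×10^5 N.
From L = ½ρV²S·CL,max = W: V_stall = √(2W/(ρSCL,max)) = √(2·2.001×10^5/(0.309·67.7·1.51))
V_stall = √12670 = 113 m/s

V_stall = 113 m/s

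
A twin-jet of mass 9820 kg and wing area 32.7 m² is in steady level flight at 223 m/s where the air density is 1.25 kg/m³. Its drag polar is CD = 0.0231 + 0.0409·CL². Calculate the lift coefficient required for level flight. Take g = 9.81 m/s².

Level flight ⇒ L = W = m·g = 9820 × 9.81 = 96334 N.
Dynamic pressure q = 0.5 × 1.25 × 223² = 31080 Pa.
CL = W/(q·S) = 96334 / (31080 × 32.7) = 0.09479.

CL = 0.0948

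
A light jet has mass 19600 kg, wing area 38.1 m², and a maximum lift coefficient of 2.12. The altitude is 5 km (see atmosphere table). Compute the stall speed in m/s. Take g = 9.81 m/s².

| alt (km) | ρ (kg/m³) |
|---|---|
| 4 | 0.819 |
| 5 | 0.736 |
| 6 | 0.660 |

At 5 km, from the table: ρ = 0.736 kg/m³.
At stall, lift equals weight: L = W = m·g = 19600 × 9.81 = 1.923×10^5 N.
V_stall = √(2W/(ρ·S·CL,max)) = √(2 × 1.923×10^5 / (0.736 × 38.1 × 2.12))
V_stall = √6469 = 80.4 m/s

V_stall = 80.4 m/s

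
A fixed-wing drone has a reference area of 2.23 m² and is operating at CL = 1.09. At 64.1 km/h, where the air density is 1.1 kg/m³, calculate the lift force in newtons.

L = 424 N

Convert speed: v = 64.1 km/h ÷ 3.6 = 17.81 m/s.
Dynamic pressure q = ½ρv² = ½ × 1.1 × 17.81² = 174.4 Pa.
L = q·S·CL = 174.4 × 2.23 × 1.09 = 424 N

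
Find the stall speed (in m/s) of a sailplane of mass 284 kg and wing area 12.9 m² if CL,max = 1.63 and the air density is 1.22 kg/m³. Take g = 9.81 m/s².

V_stall = 14.7 m/s

Stall occurs when L = W at CL,max. W = mg = 284 × 9.81 = 2786 N.
From L = ½ρV²S·CL,max = W: V_stall = √(2W/(ρSCL,max)) = √(2·2786/(1.22·12.9·1.63))
V_stall = √217.2 = 14.7 m/s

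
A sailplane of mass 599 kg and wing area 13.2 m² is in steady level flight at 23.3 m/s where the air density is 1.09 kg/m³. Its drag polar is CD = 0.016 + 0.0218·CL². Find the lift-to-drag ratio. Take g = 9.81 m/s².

Weight W = mg = 599 × 9.81 = 5876.2 N; in level flight L = W.
q = ½ρv² = ½ × 1.09 × 23.3² = 295.9 Pa.
Required CL = L/(qS) = 5876.2/(295.9·13.2) = 1.505.
CD = 0.016 + 0.0218 × 1.505² = 0.06535.
L/D = CL/CD = 1.505 / 0.06535 = 23

L/D = 23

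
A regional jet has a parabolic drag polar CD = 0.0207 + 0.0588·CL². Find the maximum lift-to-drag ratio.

For CD = CD0 + K·CL², (L/D)max occurs at CL* = √(CD0/K) and equals 1/(2√(K·CD0)).
(L/D)max = 1/(2√(0.0588 × 0.0207)) = 1/(2 × 0.03489) = 14.3

(L/D)max = 14.3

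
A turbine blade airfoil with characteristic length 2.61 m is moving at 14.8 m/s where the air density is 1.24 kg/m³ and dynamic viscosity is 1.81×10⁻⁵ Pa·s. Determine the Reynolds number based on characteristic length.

Re = ρ·v·c/μ = 1.24 × 14.8 × 2.61 / (1.81×10⁻⁵) = 2.65×10^6

Re = 2.65×10^6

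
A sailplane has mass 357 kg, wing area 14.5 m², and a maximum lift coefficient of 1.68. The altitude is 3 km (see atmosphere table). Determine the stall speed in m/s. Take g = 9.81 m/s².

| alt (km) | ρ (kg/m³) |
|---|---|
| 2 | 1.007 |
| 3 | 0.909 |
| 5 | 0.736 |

At 3 km, from the table: ρ = 0.909 kg/m³.
At stall, lift equals weight: L = W = m·g = 357 × 9.81 = 3502 N.
V_stall = √(2W/(ρ·S·CL,max)) = √(2 × 3502 / (0.909 × 14.5 × 1.68))
V_stall = √316.3 = 17.8 m/s

V_stall = 17.8 m/s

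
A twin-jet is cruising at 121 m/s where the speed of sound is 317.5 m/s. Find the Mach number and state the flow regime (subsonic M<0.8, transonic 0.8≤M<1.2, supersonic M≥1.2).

M = 0.381 (subsonic)

M = v/a = 121 / 317.5 = 0.381
M = 0.381 → subsonic.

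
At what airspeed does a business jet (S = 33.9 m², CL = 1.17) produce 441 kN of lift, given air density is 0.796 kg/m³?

v = 167 m/s

L = ½ρv²S·CL ⇒ v = √(2L/(ρ·S·CL))
v = √(2 × 4.41×10^5 / (0.796 × 33.9 × 1.17)) = √27940 = 167 m/s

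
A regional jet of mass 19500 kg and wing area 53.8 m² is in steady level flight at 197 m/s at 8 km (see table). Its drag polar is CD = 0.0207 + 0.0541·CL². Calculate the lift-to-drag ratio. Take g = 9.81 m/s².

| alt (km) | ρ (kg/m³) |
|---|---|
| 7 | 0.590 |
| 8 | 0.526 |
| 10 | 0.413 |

At 8 km, from the table: ρ = 0.526 kg/m³.
In steady level flight, lift balances weight: W = mg = 19500 × 9.81 = 1.913×10^5 N.
Dynamic pressure q = 0.5 × 0.526 × 197² = 10210 Pa.
CL = 2W/(ρv²S) = 2×1.913×10^5/(0.526×197²×53.8) = 0.3484.
CD = 0.0207 + 0.0541 × 0.3484² = 0.02727.
L/D = CL/CD = 0.3484 / 0.02727 = 12.8

L/D = 12.8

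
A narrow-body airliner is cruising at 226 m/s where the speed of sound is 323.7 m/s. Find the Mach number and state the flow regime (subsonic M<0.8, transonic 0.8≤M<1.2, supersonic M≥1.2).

M = 0.698 (subsonic)

M = v/a = 226 / 323.7 = 0.698
M = 0.698 → subsonic.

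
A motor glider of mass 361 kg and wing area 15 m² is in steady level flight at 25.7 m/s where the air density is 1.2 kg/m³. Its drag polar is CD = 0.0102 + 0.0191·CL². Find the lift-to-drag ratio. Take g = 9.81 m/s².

Level flight ⇒ L = W = m·g = 361 × 9.81 = 3541.4 N.
Dynamic pressure q = 0.5 × 1.2 × 25.7² = 396.3 Pa.
CL = 2W/(ρv²S) = 2×3541.4/(1.2×25.7²×15) = 0.5958.
CD = 0.0102 + 0.0191 × 0.5958² = 0.01698.
L/D = CL/CD = 0.5958 / 0.01698 = 35.1

L/D = 35.1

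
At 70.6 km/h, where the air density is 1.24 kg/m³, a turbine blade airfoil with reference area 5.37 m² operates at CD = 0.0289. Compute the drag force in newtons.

Convert speed: v = 70.6 km/h ÷ 3.6 = 19.61 m/s.
Dynamic pressure q = ½ρv² = ½ × 1.24 × 19.61² = 238.4 Pa.
D = q·S·CD = 238.4 × 5.37 × 0.0289 = 37 N

D = 37 N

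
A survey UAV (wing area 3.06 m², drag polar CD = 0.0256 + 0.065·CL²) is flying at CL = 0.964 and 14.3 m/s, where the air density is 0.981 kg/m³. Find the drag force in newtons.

D = 26.4 N

CD = 0.0256 + 0.065 × 0.964² = 0.086
D = ½ρv²S·CD = ½ × 0.981 × 14.3² × 3.06 × 0.086 = 26.4 N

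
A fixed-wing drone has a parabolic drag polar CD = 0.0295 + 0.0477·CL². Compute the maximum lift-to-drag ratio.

(L/D)max = 13.3

For CD = CD0 + K·CL², (L/D)max occurs at CL* = √(CD0/K) and equals 1/(2√(K·CD0)).
(L/D)max = 1/(2√(0.0477 × 0.0295)) = 1/(2 × 0.03751) = 13.3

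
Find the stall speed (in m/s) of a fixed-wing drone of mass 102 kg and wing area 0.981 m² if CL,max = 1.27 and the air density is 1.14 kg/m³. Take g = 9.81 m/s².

V_stall = 37.5 m/s

Stall occurs when L = W at CL,max. W = mg = 102 × 9.81 = 1001 N.
From L = ½ρV²S·CL,max = W: V_stall = √(2W/(ρSCL,max)) = √(2·1001/(1.14·0.981·1.27))
V_stall = √1409 = 37.5 m/s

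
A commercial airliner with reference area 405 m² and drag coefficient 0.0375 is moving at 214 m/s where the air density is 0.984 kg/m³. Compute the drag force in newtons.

D = 3.42×10^5 N

D = ½ρv²S·CD = ½ × 0.984 × 214² × 405 × 0.0375 = 3.42×10^5 N ≈ 342 kN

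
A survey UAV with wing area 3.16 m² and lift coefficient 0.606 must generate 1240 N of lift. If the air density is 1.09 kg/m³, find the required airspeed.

L = ½ρv²S·CL ⇒ v = √(2L/(ρ·S·CL))
v = √(2 × 1240 / (1.09 × 3.16 × 0.606)) = √1188 = 34.5 m/s

v = 34.5 m/s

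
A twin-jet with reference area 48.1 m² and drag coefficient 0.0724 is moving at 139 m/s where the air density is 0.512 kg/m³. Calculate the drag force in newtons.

D = ½ρv²S·CD = ½ × 0.512 × 139² × 48.1 × 0.0724 = 17200 N ≈ 17.2 kN

D = 17200 N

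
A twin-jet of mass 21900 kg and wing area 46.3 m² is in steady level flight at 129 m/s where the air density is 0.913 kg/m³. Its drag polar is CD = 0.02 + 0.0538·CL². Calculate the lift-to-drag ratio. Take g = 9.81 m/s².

L/D = 15.2

Level flight ⇒ L = W = m·g = 21900 × 9.81 = 2.1484×10^5 N.
Dynamic pressure q = 0.5 × 0.913 × 129² = 7597 Pa.
CL = W/(q·S) = 2.1484×10^5 / (7597 × 46.3) = 0.6108.
CD = 0.02 + 0.0538 × 0.6108² = 0.04007.
L/D = CL/CD = 0.6108 / 0.04007 = 15.2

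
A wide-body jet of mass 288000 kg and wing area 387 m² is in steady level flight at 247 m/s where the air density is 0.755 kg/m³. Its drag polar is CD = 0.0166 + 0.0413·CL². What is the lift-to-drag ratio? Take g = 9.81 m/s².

L/D = 15.3

In steady level flight, lift balances weight: W = mg = 288000 × 9.81 = 2.8253×10^6 N.
q = ½ρv² = ½ × 0.755 × 247² = 23030 Pa.
CL = 2W/(ρv²S) = 2×2.8253×10^6/(0.755×247²×387) = 0.317.
CD = 0.0166 + 0.0413 × 0.317² = 0.02075.
L/D = CL/CD = 0.317 / 0.02075 = 15.3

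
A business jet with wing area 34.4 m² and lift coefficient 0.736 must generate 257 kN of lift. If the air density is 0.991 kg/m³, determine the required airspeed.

L = ½ρv²S·CL ⇒ v = √(2L/(ρ·S·CL))
v = √(2 × 2.57×10^5 / (0.991 × 34.4 × 0.736)) = √20490 = 143 m/s

v = 143 m/s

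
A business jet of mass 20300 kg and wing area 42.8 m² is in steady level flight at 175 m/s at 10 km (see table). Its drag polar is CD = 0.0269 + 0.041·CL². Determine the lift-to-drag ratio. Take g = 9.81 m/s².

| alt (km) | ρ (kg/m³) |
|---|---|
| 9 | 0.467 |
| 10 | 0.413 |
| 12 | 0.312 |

L/D = 15

At 10 km, from the table: ρ = 0.413 kg/m³.
Weight W = mg = 20300 × 9.81 = 1.9914×10^5 N; in level flight L = W.
Dynamic pressure q = 0.5 × 0.413 × 175² = 6324 Pa.
CL = 2W/(ρv²S) = 2×1.9914×10^5/(0.413×175²×42.8) = 0.7357.
CD = 0.0269 + 0.041 × 0.7357² = 0.04909.
L/D = CL/CD = 0.7357 / 0.04909 = 15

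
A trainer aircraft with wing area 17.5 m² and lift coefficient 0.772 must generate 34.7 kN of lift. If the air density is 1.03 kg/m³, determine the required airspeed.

v = 70.6 m/s

L = ½ρv²S·CL ⇒ v = √(2L/(ρ·S·CL))
v = √(2 × 34700 / (1.03 × 17.5 × 0.772)) = √4987 = 70.6 m/s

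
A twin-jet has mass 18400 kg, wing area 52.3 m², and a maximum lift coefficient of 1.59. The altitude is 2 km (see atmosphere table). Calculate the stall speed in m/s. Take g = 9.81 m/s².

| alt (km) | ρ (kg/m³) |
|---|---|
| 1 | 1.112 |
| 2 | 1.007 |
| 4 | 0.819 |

At 2 km, from the table: ρ = 1.007 kg/m³.
Stall occurs when L = W at CL,max. W = mg = 18400 × 9.81 = 1.805×10^5 N.
From L = ½ρV²S·CL,max = W: V_stall = √(2W/(ρSCL,max)) = √(2·1.805×10^5/(1.007·52.3·1.59))
V_stall = √4311 = 65.7 m/s

V_stall = 65.7 m/s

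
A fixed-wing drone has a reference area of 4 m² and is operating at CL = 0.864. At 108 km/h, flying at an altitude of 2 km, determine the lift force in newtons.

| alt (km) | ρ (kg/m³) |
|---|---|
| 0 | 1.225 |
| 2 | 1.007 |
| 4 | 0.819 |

L = 1570 N

At 2 km, from the table: ρ = 1.007 kg/m³.
Convert speed: v = 108 km/h ÷ 3.6 = 30 m/s.
L = ½ρv²S·CL = ½ × 1.007 × 30² × 4 × 0.864 = 1570 N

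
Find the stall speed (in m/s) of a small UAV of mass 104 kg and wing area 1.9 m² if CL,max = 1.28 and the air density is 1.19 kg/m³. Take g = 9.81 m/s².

V_stall = 26.6 m/s

Weight W = mg = 104 × 9.81 = 1020 N.
From L = ½ρV²S·CL,max = W: V_stall = √(2W/(ρSCL,max)) = √(2·1020/(1.19·1.9·1.28))
V_stall = √705.1 = 26.6 m/s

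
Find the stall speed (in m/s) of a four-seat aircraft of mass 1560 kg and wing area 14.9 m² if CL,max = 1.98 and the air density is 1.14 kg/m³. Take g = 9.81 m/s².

V_stall = 30.2 m/s

Weight W = mg = 1560 × 9.81 = 15300 N.
V_stall = √(2W/(ρ·S·CL,max)) = √(2 × 15300 / (1.14 × 14.9 × 1.98))
V_stall = √910.1 = 30.2 m/s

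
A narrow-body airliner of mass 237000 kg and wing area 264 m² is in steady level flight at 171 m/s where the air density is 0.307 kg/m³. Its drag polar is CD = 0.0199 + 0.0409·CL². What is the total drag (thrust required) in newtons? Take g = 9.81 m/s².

In steady level flight, lift balances weight: W = mg = 237000 × 9.81 = 2.325×10^6 N.
q = ½ρv² = ½ × 0.307 × 171² = 4488 Pa.
CL = 2W/(ρv²S) = 2×2.325×10^6/(0.307×171²×264) = 1.962.
CD = 0.0199 + 0.0409 × 1.962² = 0.1774.
D = q·S·CD = 4488 × 264 × 0.1774 = 2.102×10^5 N

D = 2.1×10^5 N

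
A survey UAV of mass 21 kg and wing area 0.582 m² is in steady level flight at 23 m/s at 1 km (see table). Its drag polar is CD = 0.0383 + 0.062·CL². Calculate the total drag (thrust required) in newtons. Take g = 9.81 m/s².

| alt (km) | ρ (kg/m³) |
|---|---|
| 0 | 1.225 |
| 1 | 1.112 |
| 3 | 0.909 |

At 1 km, from the table: ρ = 1.112 kg/m³.
Level flight ⇒ L = W = m·g = 21 × 9.81 = 206.01 N.
q = ½ρv² = ½ × 1.112 × 23² = 294.1 Pa.
Required CL = L/(qS) = 206.01/(294.1·0.582) = 1.203.
CD = 0.0383 + 0.062 × 1.203² = 0.1281.
D = q·S·CD = 294.1 × 0.582 × 0.1281 = 21.93 N

D = 21.9 N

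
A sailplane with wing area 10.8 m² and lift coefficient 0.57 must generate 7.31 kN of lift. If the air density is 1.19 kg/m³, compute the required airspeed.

L = ½ρv²S·CL ⇒ v = √(2L/(ρ·S·CL))
v = √(2 × 7310 / (1.19 × 10.8 × 0.57)) = √1996 = 44.7 m/s

v = 44.7 m/s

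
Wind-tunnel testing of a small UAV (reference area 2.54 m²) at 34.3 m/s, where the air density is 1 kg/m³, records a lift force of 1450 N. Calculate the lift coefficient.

CL = 0.97

From L = ½ρv²S·CL, rearranging gives CL = 2L/(ρv²S).
CL = 2 × 1450 / (1 × 34.3² × 2.54) = 0.97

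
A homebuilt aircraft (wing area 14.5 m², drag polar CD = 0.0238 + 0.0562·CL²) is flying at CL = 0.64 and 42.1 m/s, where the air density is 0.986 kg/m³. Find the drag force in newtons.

D = 593 N

CD = 0.0238 + 0.0562 × 0.64² = 0.04682
D = ½ρv²S·CD = ½ × 0.986 × 42.1² × 14.5 × 0.04682 = 593 N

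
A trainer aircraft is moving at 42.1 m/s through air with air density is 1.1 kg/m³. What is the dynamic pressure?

q = 975 Pa

q = ½ρv² = ½ × 1.1 × 42.1² = 975 Pa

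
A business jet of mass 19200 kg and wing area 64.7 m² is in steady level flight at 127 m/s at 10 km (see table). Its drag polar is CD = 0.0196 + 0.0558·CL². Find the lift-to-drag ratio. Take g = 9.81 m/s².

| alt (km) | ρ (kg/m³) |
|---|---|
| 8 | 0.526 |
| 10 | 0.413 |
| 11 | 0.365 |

L/D = 14

At 10 km, from the table: ρ = 0.413 kg/m³.
Weight W = mg = 19200 × 9.81 = 1.8835×10^5 N; in level flight L = W.
Dynamic pressure q = 0.5 × 0.413 × 127² = 3331 Pa.
CL = 2W/(ρv²S) = 2×1.8835×10^5/(0.413×127²×64.7) = 0.8741.
CD = 0.0196 + 0.0558 × 0.8741² = 0.06223.
L/D = CL/CD = 0.8741 / 0.06223 = 14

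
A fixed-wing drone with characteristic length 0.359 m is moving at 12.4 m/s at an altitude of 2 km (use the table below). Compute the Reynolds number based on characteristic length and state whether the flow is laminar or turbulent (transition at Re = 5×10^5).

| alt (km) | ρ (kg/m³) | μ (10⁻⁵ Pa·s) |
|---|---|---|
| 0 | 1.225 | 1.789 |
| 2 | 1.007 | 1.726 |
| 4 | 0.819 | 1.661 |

Re = 2.6×10^5 (laminar)

At 2 km, from the table: ρ = 1.007 kg/m³, μ = 1.726×10⁻⁵ Pa·s.
Re = ρ·v·c/μ = 1.007 × 12.4 × 0.359 / (1.726×10⁻⁵) = 2.6×10^5
Since 2.6×10^5 < 5×10^5, the flow is laminar.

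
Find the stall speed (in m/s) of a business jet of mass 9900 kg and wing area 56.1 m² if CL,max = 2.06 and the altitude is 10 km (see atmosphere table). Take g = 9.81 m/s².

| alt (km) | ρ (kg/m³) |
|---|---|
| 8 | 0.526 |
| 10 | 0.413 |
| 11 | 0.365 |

V_stall = 63.8 m/s

At 10 km, from the table: ρ = 0.413 kg/m³.
Weight W = mg = 9900 × 9.81 = 97120 N.
From L = ½ρV²S·CL,max = W: V_stall = √(2W/(ρSCL,max)) = √(2·97120/(0.413·56.1·2.06))
V_stall = √4070 = 63.8 m/s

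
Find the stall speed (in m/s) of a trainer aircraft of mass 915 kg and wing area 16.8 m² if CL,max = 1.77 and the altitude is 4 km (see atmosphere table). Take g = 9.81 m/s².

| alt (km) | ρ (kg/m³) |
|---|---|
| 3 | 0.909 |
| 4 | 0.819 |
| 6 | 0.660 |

At 4 km, from the table: ρ = 0.819 kg/m³.
At stall, lift equals weight: L = W = m·g = 915 × 9.81 = 8976 N.
V_stall = √(2W/(ρ·S·CL,max)) = √(2 × 8976 / (0.819 × 16.8 × 1.77))
V_stall = √737.1 = 27.2 m/s

V_stall = 27.2 m/s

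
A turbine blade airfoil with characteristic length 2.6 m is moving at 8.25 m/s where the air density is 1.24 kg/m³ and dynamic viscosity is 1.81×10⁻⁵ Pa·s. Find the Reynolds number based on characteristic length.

Re = ρ·v·c/μ = 1.24 × 8.25 × 2.6 / (1.81×10⁻⁵) = 1.47×10^6

Re = 1.47×10^6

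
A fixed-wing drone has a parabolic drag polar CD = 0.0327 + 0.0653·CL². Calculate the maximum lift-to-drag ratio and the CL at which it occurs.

For CD = CD0 + K·CL², (L/D)max occurs at CL* = √(CD0/K) and equals 1/(2√(K·CD0)).
(L/D)max = 1/(2√(0.0653 × 0.0327)) = 1/(2 × 0.04621) = 10.8
CL* = √(0.0327/0.0653) = 0.708

(L/D)max = 10.8, at CL = 0.708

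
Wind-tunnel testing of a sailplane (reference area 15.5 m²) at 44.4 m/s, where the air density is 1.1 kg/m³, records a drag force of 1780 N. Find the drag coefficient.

CD = 0.106

From D = ½ρv²S·CD, rearranging gives CD = 2D/(ρv²S).
CD = 2 × 1780 / (1.1 × 44.4² × 15.5) = 0.106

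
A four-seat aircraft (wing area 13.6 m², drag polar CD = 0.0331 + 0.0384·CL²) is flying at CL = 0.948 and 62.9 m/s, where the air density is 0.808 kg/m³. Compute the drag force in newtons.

D = 1470 N

CD = 0.0331 + 0.0384 × 0.948² = 0.06761
D = ½ρv²S·CD = ½ × 0.808 × 62.9² × 13.6 × 0.06761 = 1470 N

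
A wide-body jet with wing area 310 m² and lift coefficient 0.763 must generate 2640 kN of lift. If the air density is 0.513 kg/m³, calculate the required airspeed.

L = ½ρv²S·CL ⇒ v = √(2L/(ρ·S·CL))
v = √(2 × 2.64×10^6 / (0.513 × 310 × 0.763)) = √43510 = 209 m/s

v = 209 m/s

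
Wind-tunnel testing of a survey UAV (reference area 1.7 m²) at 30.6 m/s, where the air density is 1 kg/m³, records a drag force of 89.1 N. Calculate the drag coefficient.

CD = 0.112

From D = ½ρv²S·CD, rearranging gives CD = 2D/(ρv²S).
CD = 2 × 89.1 / (1 × 30.6² × 1.7) = 0.112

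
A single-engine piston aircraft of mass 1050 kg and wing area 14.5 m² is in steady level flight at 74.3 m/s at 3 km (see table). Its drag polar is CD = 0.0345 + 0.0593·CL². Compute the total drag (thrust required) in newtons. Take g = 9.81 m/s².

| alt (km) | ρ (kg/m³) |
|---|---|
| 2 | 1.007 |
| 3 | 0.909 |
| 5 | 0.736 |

At 3 km, from the table: ρ = 0.909 kg/m³.
Level flight ⇒ L = W = m·g = 1050 × 9.81 = 10300 N.
Dynamic pressure q = 0.5 × 0.909 × 74.3² = 2509 Pa.
CL = W/(q·S) = 10300 / (2509 × 14.5) = 0.2831.
CD = 0.0345 + 0.0593 × 0.2831² = 0.03925.
D = q·S·CD = 2509 × 14.5 × 0.03925 = 1428 N

D = 1430 N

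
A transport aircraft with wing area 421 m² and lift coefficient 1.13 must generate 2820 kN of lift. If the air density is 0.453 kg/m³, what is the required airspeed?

L = ½ρv²S·CL ⇒ v = √(2L/(ρ·S·CL))
v = √(2 × 2.82×10^6 / (0.453 × 421 × 1.13)) = √26170 = 162 m/s

v = 162 m/s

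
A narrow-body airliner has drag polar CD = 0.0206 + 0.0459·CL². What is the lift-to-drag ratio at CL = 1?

CD = 0.0206 + 0.0459 × 1² = 0.0665
L/D = CL/CD = 1 / 0.0665 = 15

L/D = 15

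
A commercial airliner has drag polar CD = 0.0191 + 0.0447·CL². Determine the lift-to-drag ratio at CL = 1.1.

L/D = 15

CD = 0.0191 + 0.0447 × 1.1² = 0.07319
L/D = CL/CD = 1.1 / 0.07319 = 15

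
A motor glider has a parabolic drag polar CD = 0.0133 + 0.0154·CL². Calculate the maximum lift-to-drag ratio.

(L/D)max = 34.9

For CD = CD0 + K·CL², (L/D)max occurs at CL* = √(CD0/K) and equals 1/(2√(K·CD0)).
(L/D)max = 1/(2√(0.0154 × 0.0133)) = 1/(2 × 0.01431) = 34.9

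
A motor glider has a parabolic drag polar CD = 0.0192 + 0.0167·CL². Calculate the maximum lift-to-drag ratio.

For CD = CD0 + K·CL², (L/D)max occurs at CL* = √(CD0/K) and equals 1/(2√(K·CD0)).
(L/D)max = 1/(2√(0.0167 × 0.0192)) = 1/(2 × 0.01791) = 27.9

(L/D)max = 27.9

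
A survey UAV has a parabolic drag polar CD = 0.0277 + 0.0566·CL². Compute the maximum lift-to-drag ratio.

(L/D)max = 12.6

For CD = CD0 + K·CL², (L/D)max occurs at CL* = √(CD0/K) and equals 1/(2√(K·CD0)).
(L/D)max = 1/(2√(0.0566 × 0.0277)) = 1/(2 × 0.0396) = 12.6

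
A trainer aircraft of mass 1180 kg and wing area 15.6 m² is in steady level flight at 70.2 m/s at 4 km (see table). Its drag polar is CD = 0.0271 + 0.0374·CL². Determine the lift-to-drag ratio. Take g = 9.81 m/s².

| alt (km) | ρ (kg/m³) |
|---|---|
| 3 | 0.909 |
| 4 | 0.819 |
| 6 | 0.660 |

At 4 km, from the table: ρ = 0.819 kg/m³.
Level flight ⇒ L = W = m·g = 1180 × 9.81 = 11576 N.
q = ½ρv² = ½ × 0.819 × 70.2² = 2018 Pa.
Required CL = L/(qS) = 11576/(2018·15.6) = 0.3677.
CD = 0.0271 + 0.0374 × 0.3677² = 0.03216.
L/D = CL/CD = 0.3677 / 0.03216 = 11.4

L/D = 11.4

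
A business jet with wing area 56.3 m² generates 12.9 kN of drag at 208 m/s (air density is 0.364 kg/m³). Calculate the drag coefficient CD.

CD = 0.0291

From D = ½ρv²S·CD, rearranging gives CD = 2D/(ρv²S).
CD = 2 × 12900 / (0.364 × 208² × 56.3) = 0.0291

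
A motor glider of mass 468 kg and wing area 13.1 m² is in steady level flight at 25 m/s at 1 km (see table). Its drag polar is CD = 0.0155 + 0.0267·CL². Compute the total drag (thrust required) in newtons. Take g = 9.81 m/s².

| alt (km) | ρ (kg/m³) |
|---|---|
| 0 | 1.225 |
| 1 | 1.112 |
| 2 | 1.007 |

At 1 km, from the table: ρ = 1.112 kg/m³.
In steady level flight, lift balances weight: W = mg = 468 × 9.81 = 4591.1 N.
Dynamic pressure q = 0.5 × 1.112 × 25² = 347.5 Pa.
Required CL = L/(qS) = 4591.1/(347.5·13.1) = 1.009.
CD = 0.0155 + 0.0267 × 1.009² = 0.04266.
D = q·S·CD = 347.5 × 13.1 × 0.04266 = 194.2 N

D = 194 N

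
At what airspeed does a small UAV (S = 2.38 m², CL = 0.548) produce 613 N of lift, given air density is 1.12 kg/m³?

v = 29 m/s

L = ½ρv²S·CL ⇒ v = √(2L/(ρ·S·CL))
v = √(2 × 613 / (1.12 × 2.38 × 0.548)) = √839.3 = 29 m/s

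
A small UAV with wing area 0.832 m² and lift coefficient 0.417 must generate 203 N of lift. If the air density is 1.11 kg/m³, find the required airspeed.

L = ½ρv²S·CL ⇒ v = √(2L/(ρ·S·CL))
v = √(2 × 203 / (1.11 × 0.832 × 0.417)) = √1054 = 32.5 m/s

v = 32.5 m/s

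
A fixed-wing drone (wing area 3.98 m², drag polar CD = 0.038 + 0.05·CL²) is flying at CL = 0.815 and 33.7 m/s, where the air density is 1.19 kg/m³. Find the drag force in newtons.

D = 192 N

CD = 0.038 + 0.05 × 0.815² = 0.07121
D = ½ρv²S·CD = ½ × 1.19 × 33.7² × 3.98 × 0.07121 = 192 N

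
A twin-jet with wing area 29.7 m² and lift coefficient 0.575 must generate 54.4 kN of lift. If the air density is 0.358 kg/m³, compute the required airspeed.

L = ½ρv²S·CL ⇒ v = √(2L/(ρ·S·CL))
v = √(2 × 54400 / (0.358 × 29.7 × 0.575)) = √17800 = 133 m/s

v = 133 m/s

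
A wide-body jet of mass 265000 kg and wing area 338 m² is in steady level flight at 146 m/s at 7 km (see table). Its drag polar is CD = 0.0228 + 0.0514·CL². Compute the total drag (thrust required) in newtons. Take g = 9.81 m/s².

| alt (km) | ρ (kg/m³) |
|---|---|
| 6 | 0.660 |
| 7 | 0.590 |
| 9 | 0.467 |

D = 2.12×10^5 N

At 7 km, from the table: ρ = 0.590 kg/m³.
Level flight ⇒ L = W = m·g = 265000 × 9.81 = 2.5996×10^6 N.
q = ½ρv² = ½ × 0.59 × 146² = 6288 Pa.
Required CL = L/(qS) = 2.5996×10^6/(6288·338) = 1.223.
CD = 0.0228 + 0.0514 × 1.223² = 0.0997.
D = q·S·CD = 6288 × 338 × 0.0997 = 2.119×10^5 N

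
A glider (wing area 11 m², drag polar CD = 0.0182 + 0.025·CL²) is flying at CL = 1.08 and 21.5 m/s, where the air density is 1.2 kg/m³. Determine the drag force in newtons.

D = 144 N

CD = 0.0182 + 0.025 × 1.08² = 0.04736
D = ½ρv²S·CD = ½ × 1.2 × 21.5² × 11 × 0.04736 = 144 N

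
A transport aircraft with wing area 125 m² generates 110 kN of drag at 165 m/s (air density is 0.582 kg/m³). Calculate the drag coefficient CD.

From D = ½ρv²S·CD, rearranging gives CD = 2D/(ρv²S).
CD = 2 × 1.1×10^5 / (0.582 × 165² × 125) = 0.111

CD = 0.111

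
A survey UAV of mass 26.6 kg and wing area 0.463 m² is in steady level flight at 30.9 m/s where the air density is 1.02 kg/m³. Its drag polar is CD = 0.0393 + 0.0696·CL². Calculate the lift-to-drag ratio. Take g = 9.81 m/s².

L/D = 8.73

Weight W = mg = 26.6 × 9.81 = 260.95 N; in level flight L = W.
q = ½ρv² = ½ × 1.02 × 30.9² = 487 Pa.
CL = 2W/(ρv²S) = 2×260.95/(1.02×30.9²×0.463) = 1.157.
CD = 0.0393 + 0.0696 × 1.157² = 0.1325.
L/D = CL/CD = 1.157 / 0.1325 = 8.73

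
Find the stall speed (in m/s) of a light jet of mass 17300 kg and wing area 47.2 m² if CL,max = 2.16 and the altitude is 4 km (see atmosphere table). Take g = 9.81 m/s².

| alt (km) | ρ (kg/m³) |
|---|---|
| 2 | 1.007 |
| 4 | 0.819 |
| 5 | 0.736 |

V_stall = 63.8 m/s

At 4 km, from the table: ρ = 0.819 kg/m³.
Stall occurs when L = W at CL,max. W = mg = 17300 × 9.81 = 1.697×10^5 N.
V_stall = √(2W/(ρ·S·CL,max)) = √(2 × 1.697×10^5 / (0.819 × 47.2 × 2.16))
V_stall = √4065 = 63.8 m/s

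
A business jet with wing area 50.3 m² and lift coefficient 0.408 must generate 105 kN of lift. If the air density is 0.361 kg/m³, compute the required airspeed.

v = 168 m/s

L = ½ρv²S·CL ⇒ v = √(2L/(ρ·S·CL))
v = √(2 × 1.05×10^5 / (0.361 × 50.3 × 0.408)) = √28350 = 168 m/s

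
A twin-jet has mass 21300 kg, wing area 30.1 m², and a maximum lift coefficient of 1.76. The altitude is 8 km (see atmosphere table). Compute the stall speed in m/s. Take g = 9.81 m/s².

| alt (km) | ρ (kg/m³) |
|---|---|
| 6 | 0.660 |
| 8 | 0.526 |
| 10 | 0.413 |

V_stall = 122 m/s

At 8 km, from the table: ρ = 0.526 kg/m³.
Stall occurs when L = W at CL,max. W = mg = 21300 × 9.81 = 2.09×10^5 N.
From L = ½ρV²S·CL,max = W: V_stall = √(2W/(ρSCL,max)) = √(2·2.09×10^5/(0.526·30.1·1.76))
V_stall = √15000 = 122 m/s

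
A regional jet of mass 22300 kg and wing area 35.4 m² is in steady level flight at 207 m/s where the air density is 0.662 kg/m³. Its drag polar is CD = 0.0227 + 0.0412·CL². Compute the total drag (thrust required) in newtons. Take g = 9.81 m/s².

In steady level flight, lift balances weight: W = mg = 22300 × 9.81 = 2.1876×10^5 N.
Dynamic pressure q = 0.5 × 0.662 × 207² = 14180 Pa.
Required CL = L/(qS) = 2.1876×10^5/(14180·35.4) = 0.4357.
CD = 0.0227 + 0.0412 × 0.4357² = 0.03052.
D = q·S·CD = 14180 × 35.4 × 0.03052 = 15320 N

D = 15300 N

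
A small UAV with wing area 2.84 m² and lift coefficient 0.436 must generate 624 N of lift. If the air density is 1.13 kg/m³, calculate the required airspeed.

v = 29.9 m/s

L = ½ρv²S·CL ⇒ v = √(2L/(ρ·S·CL))
v = √(2 × 624 / (1.13 × 2.84 × 0.436)) = √891.9 = 29.9 m/s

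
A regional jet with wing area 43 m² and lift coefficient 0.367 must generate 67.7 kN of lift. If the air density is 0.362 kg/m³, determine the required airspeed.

v = 154 m/s

L = ½ρv²S·CL ⇒ v = √(2L/(ρ·S·CL))
v = √(2 × 67700 / (0.362 × 43 × 0.367)) = √23700 = 154 m/s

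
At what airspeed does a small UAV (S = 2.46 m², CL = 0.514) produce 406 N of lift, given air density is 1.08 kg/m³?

v = 24.4 m/s

L = ½ρv²S·CL ⇒ v = √(2L/(ρ·S·CL))
v = √(2 × 406 / (1.08 × 2.46 × 0.514)) = √594.6 = 24.4 m/s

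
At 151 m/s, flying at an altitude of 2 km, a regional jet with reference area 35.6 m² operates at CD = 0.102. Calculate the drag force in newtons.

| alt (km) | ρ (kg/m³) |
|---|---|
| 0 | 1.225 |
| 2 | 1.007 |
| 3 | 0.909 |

At 2 km, from the table: ρ = 1.007 kg/m³.
Dynamic pressure q = ½ρv² = ½ × 1.007 × 151² = 11480 Pa.
D = q·S·CD = 11480 × 35.6 × 0.102 = 41700 N ≈ 41.7 kN

D = 41700 N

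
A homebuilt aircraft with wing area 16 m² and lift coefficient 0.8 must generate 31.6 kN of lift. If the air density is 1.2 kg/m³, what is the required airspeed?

v = 64.1 m/s

L = ½ρv²S·CL ⇒ v = √(2L/(ρ·S·CL))
v = √(2 × 31600 / (1.2 × 16 × 0.8)) = √4115 = 64.1 m/s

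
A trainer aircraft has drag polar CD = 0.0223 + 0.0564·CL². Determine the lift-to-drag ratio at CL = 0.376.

L/D = 12.4

CD = 0.0223 + 0.0564 × 0.376² = 0.03027
L/D = CL/CD = 0.376 / 0.03027 = 12.4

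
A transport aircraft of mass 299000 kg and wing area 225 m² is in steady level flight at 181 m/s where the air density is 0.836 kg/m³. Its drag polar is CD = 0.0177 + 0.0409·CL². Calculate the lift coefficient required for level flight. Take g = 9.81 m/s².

Level flight ⇒ L = W = m·g = 299000 × 9.81 = 2.9332×10^6 N.
Dynamic pressure q = 0.5 × 0.836 × 181² = 13690 Pa.
CL = 2W/(ρv²S) = 2×2.9332×10^6/(0.836×181²×225) = 0.952.

CL = 0.952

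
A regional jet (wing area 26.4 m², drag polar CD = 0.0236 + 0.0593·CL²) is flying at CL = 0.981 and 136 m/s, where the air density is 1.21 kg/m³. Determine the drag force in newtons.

D = 23800 N

CD = 0.0236 + 0.0593 × 0.981² = 0.08067
D = ½ρv²S·CD = ½ × 1.21 × 136² × 26.4 × 0.08067 = 23800 N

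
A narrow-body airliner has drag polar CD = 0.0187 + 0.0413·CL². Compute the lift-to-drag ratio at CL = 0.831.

CD = 0.0187 + 0.0413 × 0.831² = 0.04722
L/D = CL/CD = 0.831 / 0.04722 = 17.6

L/D = 17.6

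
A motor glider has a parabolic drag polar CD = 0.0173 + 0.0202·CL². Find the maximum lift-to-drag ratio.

For CD = CD0 + K·CL², (L/D)max occurs at CL* = √(CD0/K) and equals 1/(2√(K·CD0)).
(L/D)max = 1/(2√(0.0202 × 0.0173)) = 1/(2 × 0.01869) = 26.7

(L/D)max = 26.7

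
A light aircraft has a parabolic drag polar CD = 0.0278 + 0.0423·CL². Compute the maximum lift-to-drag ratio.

(L/D)max = 14.6

For CD = CD0 + K·CL², (L/D)max occurs at CL* = √(CD0/K) and equals 1/(2√(K·CD0)).
(L/D)max = 1/(2√(0.0423 × 0.0278)) = 1/(2 × 0.03429) = 14.6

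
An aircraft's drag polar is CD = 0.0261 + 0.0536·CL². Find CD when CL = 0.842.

CD = 0.0641

CD = 0.0261 + 0.0536 × 0.842² = 0.0261 + 0.038 = 0.0641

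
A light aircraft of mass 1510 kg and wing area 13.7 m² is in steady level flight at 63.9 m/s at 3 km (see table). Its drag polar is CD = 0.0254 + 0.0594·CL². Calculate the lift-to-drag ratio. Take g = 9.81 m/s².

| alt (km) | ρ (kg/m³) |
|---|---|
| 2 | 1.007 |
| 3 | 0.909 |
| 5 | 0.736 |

At 3 km, from the table: ρ = 0.909 kg/m³.
Level flight ⇒ L = W = m·g = 1510 × 9.81 = 14813 N.
q = ½ρv² = ½ × 0.909 × 63.9² = 1856 Pa.
Required CL = L/(qS) = 14813/(1856·13.7) = 0.5826.
CD = 0.0254 + 0.0594 × 0.5826² = 0.04556.
L/D = CL/CD = 0.5826 / 0.04556 = 12.8

L/D = 12.8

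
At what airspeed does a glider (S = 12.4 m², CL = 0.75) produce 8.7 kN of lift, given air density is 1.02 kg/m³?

v = 42.8 m/s

L = ½ρv²S·CL ⇒ v = √(2L/(ρ·S·CL))
v = √(2 × 8700 / (1.02 × 12.4 × 0.75)) = √1834 = 42.8 m/s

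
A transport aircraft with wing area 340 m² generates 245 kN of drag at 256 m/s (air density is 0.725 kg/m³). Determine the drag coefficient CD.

CD = 0.0303

From D = ½ρv²S·CD, rearranging gives CD = 2D/(ρv²S).
CD = 2 × 2.45×10^5 / (0.725 × 256² × 340) = 0.0303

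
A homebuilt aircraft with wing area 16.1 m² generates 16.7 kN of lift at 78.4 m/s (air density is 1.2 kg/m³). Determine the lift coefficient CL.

From L = ½ρv²S·CL, rearranging gives CL = 2L/(ρv²S).
CL = 2 × 16700 / (1.2 × 78.4² × 16.1) = 0.281

CL = 0.281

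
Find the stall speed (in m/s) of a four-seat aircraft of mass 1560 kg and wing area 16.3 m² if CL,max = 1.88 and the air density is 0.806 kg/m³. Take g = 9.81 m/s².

At stall, lift equals weight: L = W = m·g = 1560 × 9.81 = 15300 N.
V_stall = √(2W/(ρ·S·CL,max)) = √(2 × 15300 / (0.806 × 16.3 × 1.88))
V_stall = √1239 = 35.2 m/s

V_stall = 35.2 m/s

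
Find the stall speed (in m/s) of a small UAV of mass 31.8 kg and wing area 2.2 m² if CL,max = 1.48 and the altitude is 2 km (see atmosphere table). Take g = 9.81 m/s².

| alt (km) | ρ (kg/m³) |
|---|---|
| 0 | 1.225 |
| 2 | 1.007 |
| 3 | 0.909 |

V_stall = 13.8 m/s

At 2 km, from the table: ρ = 1.007 kg/m³.
At stall, lift equals weight: L = W = m·g = 31.8 × 9.81 = 312 N.
V_stall = √(2W/(ρ·S·CL,max)) = √(2 × 312 / (1.007 × 2.2 × 1.48))
V_stall = √190.3 = 13.8 m/s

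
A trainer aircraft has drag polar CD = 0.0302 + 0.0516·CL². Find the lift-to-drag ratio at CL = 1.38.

CD = 0.0302 + 0.0516 × 1.38² = 0.1285
L/D = CL/CD = 1.38 / 0.1285 = 10.7

L/D = 10.7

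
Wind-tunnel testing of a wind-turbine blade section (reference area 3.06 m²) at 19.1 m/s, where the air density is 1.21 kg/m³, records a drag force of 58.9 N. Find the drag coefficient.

CD = 0.0872

From D = ½ρv²S·CD, rearranging gives CD = 2D/(ρv²S).
CD = 2 × 58.9 / (1.21 × 19.1² × 3.06) = 0.0872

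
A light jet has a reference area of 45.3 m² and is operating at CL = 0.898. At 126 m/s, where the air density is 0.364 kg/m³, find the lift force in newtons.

Dynamic pressure q = ½ρv² = ½ × 0.364 × 126² = 2889 Pa.
L = q·S·CL = 2889 × 45.3 × 0.898 = 1.18×10^5 N ≈ 118 kN

L = 1.18×10^5 N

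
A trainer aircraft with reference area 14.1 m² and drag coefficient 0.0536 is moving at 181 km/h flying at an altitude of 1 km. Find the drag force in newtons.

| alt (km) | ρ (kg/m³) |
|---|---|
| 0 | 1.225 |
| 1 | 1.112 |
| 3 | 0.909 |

At 1 km, from the table: ρ = 1.112 kg/m³.
Convert speed: v = 181 km/h ÷ 3.6 = 50.28 m/s.
Dynamic pressure q = ½ρv² = ½ × 1.112 × 50.28² = 1405 Pa.
D = q·S·CD = 1405 × 14.1 × 0.0536 = 1060 N

D = 1060 N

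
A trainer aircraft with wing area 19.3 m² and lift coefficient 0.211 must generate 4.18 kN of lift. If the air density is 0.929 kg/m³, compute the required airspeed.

v = 47 m/s

L = ½ρv²S·CL ⇒ v = √(2L/(ρ·S·CL))
v = √(2 × 4180 / (0.929 × 19.3 × 0.211)) = √2210 = 47 m/s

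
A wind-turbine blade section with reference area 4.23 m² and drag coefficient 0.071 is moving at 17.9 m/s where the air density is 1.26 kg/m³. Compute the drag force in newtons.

D = ½ρv²S·CD = ½ × 1.26 × 17.9² × 4.23 × 0.071 = 60.6 N

D = 60.6 N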